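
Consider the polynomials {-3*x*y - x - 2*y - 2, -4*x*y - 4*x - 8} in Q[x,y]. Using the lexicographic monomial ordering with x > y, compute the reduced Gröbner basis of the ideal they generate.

f_1 = -3*x*y - x - 2*y - 2, LT = x*y.
f_2 = -4*x*y - 4*x - 8, LT = x*y.

S(f_1,f_2): lcm = x*y. S = -2/3*x + 2/3*y - 4/3.
  leading term x: no divisor's leading term divides it; move -2/3*x to the remainder.
  leading term y: no divisor's leading term divides it; move 2/3*y to the remainder.
  leading term 1: no divisor's leading term divides it; move -4/3 to the remainder.
  remainder -2/3*x + 2/3*y - 4/3 ≠ 0; add g_3 = -2/3*x + 2/3*y - 4/3 to the basis.

S(f_1,g_3): lcm = x*y. S = 1/3*x + y**2 - 4/3*y + 2/3.
  leading term x: subtract (-1/2)·g_3 from 1/3*x + y**2 - 4/3*y + 2/3 → y**2 - y
  leading term y**2: no divisor's leading term divides it; move y**2 to the remainder.
  leading term y: no divisor's leading term divides it; move -y to the remainder.
  remainder y**2 - y ≠ 0; add g_4 = y**2 - y to the basis.

The other S-polynomials (S(f_2,g_3), S(f_1,g_4), S(f_2,g_4), S(g_3,g_4)) all reduce to 0 modulo the current basis, so we have a Gröbner basis.
Inter-reduce: drop elements whose leading term is divisible by another's, tail-reduce, and make monic.

G = {x - y + 2, y**2 - y}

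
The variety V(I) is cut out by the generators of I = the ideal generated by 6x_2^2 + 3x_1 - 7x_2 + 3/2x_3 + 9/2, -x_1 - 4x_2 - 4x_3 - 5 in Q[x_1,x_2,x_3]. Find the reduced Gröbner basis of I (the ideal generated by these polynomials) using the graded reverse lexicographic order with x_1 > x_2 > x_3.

G = {x_2^2 - 19/6x_2 - 7/4x_3 - 7/4, x_1 + 4x_2 + 4x_3 + 5}

f_1 = 6x_2^2 + 3x_1 - 7x_2 + 3/2x_3 + 9/2, LT = x_2^2.
f_2 = -x_1 - 4x_2 - 4x_3 - 5, LT = x_1.

The S-polynomials (S(f_1,f_2)) all reduce to 0 modulo the current basis, so we have a Gröbner basis.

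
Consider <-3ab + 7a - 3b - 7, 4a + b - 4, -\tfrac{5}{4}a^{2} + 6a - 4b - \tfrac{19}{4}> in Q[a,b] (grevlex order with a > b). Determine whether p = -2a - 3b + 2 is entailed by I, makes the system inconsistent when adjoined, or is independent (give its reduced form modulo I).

First compute the reduced Gröbner basis of I by Buchberger's algorithm.
f_1 = -3ab + 7a - 3b - 7, LT = ab.
f_2 = 4a + b - 4, LT = a.
f_3 = -\tfrac{5}{4}a^{2} + 6a - 4b - \tfrac{19}{4}, LT = a^{2}.

S(f_1,f_2): lcm = ab. S = -\tfrac{1}{4}b^{2} - \tfrac{7}{3}a + 2b + \tfrac{7}{3}.
  leading term b^{2}: no divisor's leading term divides it; move -\tfrac{1}{4}b^{2} to the remainder.
  leading term a: subtract (-\tfrac{7}{12})·f_2 from -\tfrac{7}{3}a + 2b + \tfrac{7}{3} → \tfrac{31}{12}b
  leading term b: no divisor's leading term divides it; move \tfrac{31}{12}b to the remainder.
  remainder -\tfrac{1}{4}b^{2} + \tfrac{31}{12}b ≠ 0; add h_4 = -\tfrac{1}{4}b^{2} + \tfrac{31}{12}b to the basis.

S(f_1,f_3): lcm = a^{2}b. S = -\tfrac{7}{3}a^{2} + \tfrac{29}{5}ab - \tfrac{16}{5}b^{2} + \tfrac{7}{3}a - \tfrac{19}{5}b.
  leading term a^{2}: subtract (-\tfrac{7}{12}a)·f_2 from -\tfrac{7}{3}a^{2} + \tfrac{29}{5}ab - \tfrac{16}{5}b^{2} + \tfrac{7}{3}a - \tfrac{19}{5}b → \tfrac{383}{60}ab - \tfrac{16}{5}b^{2} - \tfrac{19}{5}b
  leading term ab: subtract (-\tfrac{383}{180})·f_1 from \tfrac{383}{60}ab - \tfrac{16}{5}b^{2} - \tfrac{19}{5}b → -\tfrac{16}{5}b^{2} + \tfrac{2681}{180}a - \tfrac{611}{60}b - \tfrac{2681}{180}
  leading term b^{2}: subtract (\tfrac{64}{5})·h_4 from -\tfrac{16}{5}b^{2} + \tfrac{2681}{180}a - \tfrac{611}{60}b - \tfrac{2681}{180} → \tfrac{2681}{180}a - \tfrac{173}{4}b - \tfrac{2681}{180}
  leading term a: subtract (\tfrac{2681}{720})·f_2 from \tfrac{2681}{180}a - \tfrac{173}{4}b - \tfrac{2681}{180} → -\tfrac{33821}{720}b
  leading term b: no divisor's leading term divides it; move -\tfrac{33821}{720}b to the remainder.
  remainder -\tfrac{33821}{720}b ≠ 0; add h_5 = -\tfrac{33821}{720}b to the basis.

The other S-polynomials (S(f_2,f_3), S(f_1,h_4), S(f_2,h_4), S(f_3,h_4), S(f_1,h_5), S(f_2,h_5), S(f_3,h_5), S(h_4,h_5)) all reduce to 0 modulo the current basis, so we have a Gröbner basis.
Inter-reduce: drop elements whose leading term is divisible by another's, tail-reduce, and make monic.
Reduced Gröbner basis: {a - 1, b}.
Label its elements g_1 = a - 1, g_2 = b.

Reduce p = -2a - 3b + 2 modulo G:
  leading term a: subtract (-2)·g_1 from -2a - 3b + 2 → -3b
  leading term b: subtract (-3)·g_2 from -3b → 0
  normal form = 0.
Since the normal form is 0, p ∈ I.

-2a - 3b + 2 lies in I (it reduces to 0).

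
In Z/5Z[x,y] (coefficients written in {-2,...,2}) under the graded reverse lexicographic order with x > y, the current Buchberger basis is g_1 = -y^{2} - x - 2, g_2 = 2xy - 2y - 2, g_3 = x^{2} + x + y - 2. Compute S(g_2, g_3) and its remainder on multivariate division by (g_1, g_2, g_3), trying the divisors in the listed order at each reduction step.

S(g_2, g_3) = -2xy - y^{2} - x + 2y; remainder on division = 0.

lcm(LM(g_2), LM(g_3)) = x^{2}y.
S = (lcm/LT(g_2))·g_2 − (lcm/LT(g_3))·g_3 = -2xy - y^{2} - x + 2y.
Reduce S modulo (g_1, g_2, g_3) in that order:
  leading term xy: subtract (-1)·g_2 from -2xy - y^{2} - x + 2y → -y^{2} - x - 2
  leading term y^{2}: subtract (1)·g_1 from -y^{2} - x - 2 → 0
The remainder is 0, so this S-polynomial contributes no new basis element.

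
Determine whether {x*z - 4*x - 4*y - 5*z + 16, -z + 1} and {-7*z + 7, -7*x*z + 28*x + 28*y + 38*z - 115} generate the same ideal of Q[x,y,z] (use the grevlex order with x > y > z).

Yes, the ideals are equal.

Since reduced Gröbner bases are canonical representatives of ideals under a given ordering, it suffices to compute and compare them.
Buchberger on the first generating set:
f_1 = x*z - 4*x - 4*y - 5*z + 16, LT = x*z.
f_2 = -z + 1, LT = z.

S(f_1,f_2): lcm = x*z. S = -3*x - 4*y - 5*z + 16.
  leading term x: no divisor's leading term divides it; move -3*x to the remainder.
  leading term y: no divisor's leading term divides it; move -4*y to the remainder.
  leading term z: subtract (5)·f_2 from -5*z + 16 → 11
  leading term 1: no divisor's leading term divides it; move 11 to the remainder.
  remainder -3*x - 4*y + 11 ≠ 0; add g_3 = -3*x - 4*y + 11 to the basis.

The other S-polynomials (S(f_1,g_3), S(f_2,g_3)) all reduce to 0 modulo the current basis, so we have a Gröbner basis.
Inter-reduce: drop elements whose leading term is divisible by another's, tail-reduce, and make monic.
Reduced Gröbner basis: {x + 4/3*y - 11/3, z - 1}.

Buchberger on the second generating set:
h_1 = -7*z + 7, LT = z.
h_2 = -7*x*z + 28*x + 28*y + 38*z - 115, LT = x*z.

S(h_1,h_2): lcm = x*z. S = 3*x + 4*y + 38/7*z - 115/7.
  leading term x: no divisor's leading term divides it; move 3*x to the remainder.
  leading term y: no divisor's leading term divides it; move 4*y to the remainder.
  leading term z: subtract (-38/49)·h_1 from 38/7*z - 115/7 → -11
  leading term 1: no divisor's leading term divides it; move -11 to the remainder.
  remainder 3*x + 4*y - 11 ≠ 0; add k_3 = 3*x + 4*y - 11 to the basis.

The other S-polynomials (S(h_1,k_3), S(h_2,k_3)) all reduce to 0 modulo the current basis, so we have a Gröbner basis.
Inter-reduce: drop elements whose leading term is divisible by another's, tail-reduce, and make monic.
Reduced Gröbner basis: {x + 4/3*y - 11/3, z - 1}.

These coincide, so the ideals are equal.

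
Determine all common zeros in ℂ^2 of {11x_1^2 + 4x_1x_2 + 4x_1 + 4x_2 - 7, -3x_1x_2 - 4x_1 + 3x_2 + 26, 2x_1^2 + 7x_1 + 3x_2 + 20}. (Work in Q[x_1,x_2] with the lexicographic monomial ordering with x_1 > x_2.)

{(-1, -5)}

Compute a lex Gröbner basis by Buchberger's algorithm.
f_1 = 11x_1^2 + 4x_1x_2 + 4x_1 + 4x_2 - 7, LT = x_1^2.
f_2 = -3x_1x_2 - 4x_1 + 3x_2 + 26, LT = x_1x_2.
f_3 = 2x_1^2 + 7x_1 + 3x_2 + 20, LT = x_1^2.

S(f_1,f_2): lcm = x_1^2x_2. S = -4/3x_1^2 + 4/11x_1x_2^2 + 15/11x_1x_2 + 26/3x_1 + 4/11x_2^2 - 7/11x_2.
  reduce S modulo (f_1, f_2, f_3):
  remainder 22/3x_1 + 8/11x_2^2 + 48/11x_2 + 362/33 ≠ 0; add h_4 = 22/3x_1 + 8/11x_2^2 + 48/11x_2 + 362/33 to the basis.

S(f_1,f_3): lcm = x_1^2. S = 4/11x_1x_2 - 69/22x_1 - 25/22x_2 - 117/11.
  reduce S modulo (f_1, f_2, f_3, h_4):
  remainder 478/1331x_2^2 + 3679/2662x_2 - 5505/2662 ≠ 0; add h_5 = 478/1331x_2^2 + 3679/2662x_2 - 5505/2662 to the basis.

S(f_2,f_3): lcm = x_1^2x_2. S = 4/3x_1^2 - 9/2x_1x_2 - 26/3x_1 - 3/2x_2^2 - 10x_2.
  reduce S modulo (f_1, f_2, f_3, h_4, h_5):
  remainder -17519/1912x_2 - 87595/1912 ≠ 0; add h_6 = -17519/1912x_2 - 87595/1912 to the basis.

The other S-polynomials (S(f_1,h_4), S(f_2,h_4), S(f_3,h_4), S(f_1,h_5), S(f_2,h_5), S(f_3,h_5), S(h_4,h_5), S(f_1,h_6), S(f_2,h_6), S(f_3,h_6), S(h_4,h_6), S(h_5,h_6)) all reduce to 0 modulo the current basis, so we have a Gröbner basis.
Inter-reduce: drop elements whose leading term is divisible by another's, tail-reduce, and make monic.
Reduced Gröbner basis: {x_1 + 1, x_2 + 5}.

Since the basis is lex-ordered, x_2 + 5 is univariate in x_2. Its roots are {-5}. Back-substituting each root into the other basis elements fixes the other coordinates.
  x_2 = -5: the earlier basis element becomes x_1 + 1 = 0, giving x_1 = -1 — point (-1, -5).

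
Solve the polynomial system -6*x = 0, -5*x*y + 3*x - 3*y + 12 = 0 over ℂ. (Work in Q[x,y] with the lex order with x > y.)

Compute a lex Gröbner basis by Buchberger's algorithm.
f_1 = -6*x, LT = x.
f_2 = -5*x*y + 3*x - 3*y + 12, LT = x*y.

S(f_1,f_2): lcm = x*y. S = 3/5*x - 3/5*y + 12/5.
  leading term x: subtract (-1/10)·f_1 from 3/5*x - 3/5*y + 12/5 → -3/5*y + 12/5
  leading term y: no divisor's leading term divides it; move -3/5*y to the remainder.
  leading term 1: no divisor's leading term divides it; move 12/5 to the remainder.
  remainder -3/5*y + 12/5 ≠ 0; add h_3 = -3/5*y + 12/5 to the basis.

S(f_1,h_3): leading monomials are coprime, so the S-polynomial reduces to 0 (Buchberger's first criterion).
S(f_2,h_3): lcm = x*y. S = 17/5*x + 3/5*y - 12/5.
  leading term x: subtract (-17/30)·f_1 from 17/5*x + 3/5*y - 12/5 → 3/5*y - 12/5
  leading term y: subtract (-1)·h_3 from 3/5*y - 12/5 → 0
  remainder 0.

Every S-polynomial of the final basis reduces to 0, so we have a Gröbner basis.
Inter-reduce: drop elements whose leading term is divisible by another's, tail-reduce, and make monic.
Reduced Gröbner basis: {x, y - 4}.

Elimination: the polynomial y - 4 lies in the elimination ideal for y, so y ∈ {4}. For each such y, the remaining basis elements (now univariate) give the rest of the solution.
  y = 4: the earlier basis element becomes x = 0, giving x = 0 — point (0, 4).
Check: every point annihilates each of the original generators.
Zero-dimensionality of the ideal guarantees finitely many solutions over ℂ.

{(0, 4)}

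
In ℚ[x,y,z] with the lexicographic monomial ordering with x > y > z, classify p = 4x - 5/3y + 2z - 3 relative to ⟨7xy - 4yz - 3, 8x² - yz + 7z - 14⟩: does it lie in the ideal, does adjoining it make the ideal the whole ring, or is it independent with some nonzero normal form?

4x - 5/3y + 2z - 3 is independent of I; its normal form modulo I is 7/6y²z - 64/21yz² - 49/6yz + 44/3y - 2/7z - 3.

First compute the reduced Gröbner basis of I by Buchberger's algorithm.
f_1 = 7xy - 4yz - 3, LT = xy.
f_2 = 8x² - yz + 7z - 14, LT = x².

S(f_1,f_2): lcm = x²y. S = -4/7xyz - 3/7x + ⅛y²z - ⅞yz + 7/4y.
  reduce S modulo (f_1, f_2):
  remainder -3/7x + ⅛y²z - 16/49yz² - ⅞yz + 7/4y - 12/49z ≠ 0; add h_3 = -3/7x + ⅛y²z - 16/49yz² - ⅞yz + 7/4y - 12/49z to the basis.

S(f_1,h_3): lcm = xy. S = 7/24y³z - 16/21y²z² - 49/24y²z + 49/12y² - 8/7yz - 3/7.
  reduce S modulo (f_1, f_2, h_3):
  remainder 7/24y³z - 16/21y²z² - 49/24y²z + 49/12y² - 8/7yz - 3/7 ≠ 0; add h_4 = 7/24y³z - 16/21y²z² - 49/24y²z + 49/12y² - 8/7yz - 3/7 to the basis.

The other S-polynomials (S(f_2,h_3), S(f_1,h_4), S(f_2,h_4), S(h_3,h_4)) all reduce to 0 modulo the current basis, so we have a Gröbner basis.
Inter-reduce: drop elements whose leading term is divisible by another's, tail-reduce, and make monic.
Reduced Gröbner basis: {x - 7/24y²z + 16/21yz² + 49/24yz - 49/12y + 4/7z, y³z - 128/49y²z² - 7y²z + 14y² - 192/49yz - 72/49}.
Label its elements g_1 = x - 7/24y²z + 16/21yz² + 49/24yz - 49/12y + 4/7z, g_2 = y³z - 128/49y²z² - 7y²z + 14y² - 192/49yz - 72/49.

Reduce p = 4x - 5/3y + 2z - 3 modulo G:
  leading term x: subtract (4)·g_1 from 4x - 5/3y + 2z - 3 → 7/6y²z - 64/21yz² - 49/6yz + 44/3y - 2/7z - 3
  leading term y²z: no divisor's leading term divides it; move 7/6y²z to the remainder.
  leading term yz²: no divisor's leading term divides it; move -64/21yz² to the remainder.
  leading term yz: no divisor's leading term divides it; move -49/6yz to the remainder.
  leading term y: no divisor's leading term divides it; move 44/3y to the remainder.
  leading term z: no divisor's leading term divides it; move -2/7z to the remainder.
  leading term 1: no divisor's leading term divides it; move -3 to the remainder.
  normal form = 7/6y²z - 64/21yz² - 49/6yz + 44/3y - 2/7z - 3.
The normal form is nonzero, so p ∉ I. Since p minus its normal form lies in I, I + (p) = I + (r) where r = 7/6y²z - 64/21yz² - 49/6yz + 44/3y - 2/7z - 3; decide whether this ideal is the whole ring.
Run Buchberger on G together with r (pairs among the g_i already reduce to 0 since G is a Gröbner basis):
g_1 = x - 7/24y²z + 16/21yz² + 49/24yz - 49/12y + 4/7z, LT = x.
g_2 = y³z - 128/49y²z² - 7y²z + 14y² - 192/49yz - 72/49, LT = y³z.
r = 7/6y²z - 64/21yz² - 49/6yz + 44/3y - 2/7z - 3, LT = y²z.

S(g_2,r): lcm = y³z. S = 10/7y² - 180/49yz + 18/7y - 72/49.
  reduce S modulo (g_1, g_2, r):
  remainder 10/7y² - 180/49yz + 18/7y - 72/49 ≠ 0; add m_4 = 10/7y² - 180/49yz + 18/7y - 72/49 to the basis.

S(g_2,m_4): lcm = y³z. S = -2/49y²z² - 44/5y²z + 14y² - 708/245yz - 72/49.
  reduce S modulo (g_1, g_2, r, m_4):
  remainder -256/2401yz³ - 5702/245yz² - 9596/343yz + 598/7y - 24/2401z² - 3876/1715z - 2376/245 ≠ 0; add m_5 = -256/2401yz³ - 5702/245yz² - 9596/343yz + 598/7y - 24/2401z² - 3876/1715z - 2376/245 to the basis.

S(r,m_4): lcm = y²z. S = -2/49yz² - 44/5yz + 88/7y + 192/245z - 18/7.
  reduce S modulo (g_1, g_2, r, m_4, m_5):
  remainder -2/49yz² - 44/5yz + 88/7y + 192/245z - 18/7 ≠ 0; add m_6 = -2/49yz² - 44/5yz + 88/7y + 192/245z - 18/7 to the basis.

S(g_2,m_5): lcm = y³z³. S = -139699/640y³z² - 16793/64y³z + 102557/128y³ - 128/49y²z⁴ - 7y²z³ + 445/32y²z² - 6783/320y²z - 14553/160y² - 192/49yz³ - 72/49z².
  reduce S modulo (g_1, g_2, r, m_4, m_5, m_6):
  remainder 240yz - 1575/2y - 630z² - 315z + 5085/2 ≠ 0; add m_7 = 240yz - 1575/2y - 630z² - 315z + 5085/2 to the basis.

S(m_4,m_5): lcm = y²z³. S = -139699/640y²z² - 16793/64y²z + 102557/128y² - 18/7yz⁴ + 9/5yz³ - 3/32yz² - 6783/320yz - 14553/160y - 36/35z³.
  reduce S modulo (g_1, g_2, r, m_4, m_5, m_6, m_7):
  remainder -1260147/10240y - 63/80z³ - 2211363/12800z² - 1977507/25600z + 34648677/51200 ≠ 0; add m_8 = -1260147/10240y - 63/80z³ - 2211363/12800z² - 1977507/25600z + 34648677/51200 to the basis.

S(m_5,m_7): lcm = yz³. S = 141799/640yz² + 16793/64yz - 102557/128y + 21/8z⁴ + 21/16z³ - 21/2z² + 6783/320z + 14553/160.
  reduce S modulo (g_1, g_2, r, m_4, m_5, m_6, m_7, m_8):
  remainder 21/8z⁴ + 45381/80z³ - 88851/160z² - 204981/80z + 97797/32 ≠ 0; add m_9 = 21/8z⁴ + 45381/80z³ - 88851/160z² - 204981/80z + 97797/32 to the basis.

The other S-polynomials (S(g_1,g_2), S(g_1,r), S(g_1,m_4), S(g_1,m_5), S(r,m_5), S(g_1,m_6), S(g_2,m_6), S(r,m_6), S(m_4,m_6), S(m_5,m_6), S(g_1,m_7), S(g_2,m_7), S(r,m_7), S(m_4,m_7), S(m_6,m_7), S(g_1,m_8), S(g_2,m_8), S(r,m_8), S(m_4,m_8), S(m_5,m_8), S(m_6,m_8), S(m_7,m_8), S(g_1,m_9), S(g_2,m_9), S(r,m_9), S(m_4,m_9), S(m_5,m_9), S(m_6,m_9), S(m_7,m_9), S(m_8,m_9)) all reduce to 0 modulo the current basis, so we have a Gröbner basis.
Inter-reduce: drop elements whose leading term is divisible by another's, tail-reduce, and make monic.
Reduced Gröbner basis: {x + 160/60007z³ + 35101/60007z² + 45698/60007z - 182500/60007, y + 384/60007z³ + 421212/300035z² + 188334/300035z - 1649937/300035, z⁴ + 2161/10z³ - 4231/20z² - 9761/10z + 4657/4}.
The reduced Gröbner basis of I + (p) is {x + 160/60007z³ + 35101/60007z² + 45698/60007z - 182500/60007, y + 384/60007z³ + 421212/300035z² + 188334/300035z - 1649937/300035, z⁴ + 2161/10z³ - 4231/20z² - 9761/10z + 4657/4} ≠ {1}, a proper ideal, so the enlarged system stays consistent: p is independent of I, with normal form 7/6y²z - 64/21yz² - 49/6yz + 44/3y - 2/7z - 3.

The remainder on division by a Gröbner basis is unique — it is the normal form.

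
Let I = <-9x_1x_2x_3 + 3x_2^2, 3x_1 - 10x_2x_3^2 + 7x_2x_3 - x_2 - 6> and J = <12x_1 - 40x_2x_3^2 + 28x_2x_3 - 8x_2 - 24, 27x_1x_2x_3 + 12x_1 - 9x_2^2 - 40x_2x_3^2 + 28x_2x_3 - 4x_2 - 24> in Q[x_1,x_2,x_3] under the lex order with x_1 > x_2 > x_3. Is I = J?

No, the ideals differ.

Equality of ideals is decidable: compute both reduced Gröbner bases (unique for the ordering) and check whether they agree.
Buchberger on the first generating set:
f_1 = -9x_1x_2x_3 + 3x_2^2, LT = x_1x_2x_3.
f_2 = 3x_1 - 10x_2x_3^2 + 7x_2x_3 - x_2 - 6, LT = x_1.

S(f_1,f_2): lcm = x_1x_2x_3. S = 10/3x_2^2x_3^3 - 7/3x_2^2x_3^2 + 1/3x_2^2x_3 - 1/3x_2^2 + 2x_2x_3.
  leading term x_2^2x_3^3: no divisor's leading term divides it; move 10/3x_2^2x_3^3 to the remainder.
  leading term x_2^2x_3^2: no divisor's leading term divides it; move -7/3x_2^2x_3^2 to the remainder.
  leading term x_2^2x_3: no divisor's leading term divides it; move 1/3x_2^2x_3 to the remainder.
  leading term x_2^2: no divisor's leading term divides it; move -1/3x_2^2 to the remainder.
  leading term x_2x_3: no divisor's leading term divides it; move 2x_2x_3 to the remainder.
  remainder 10/3x_2^2x_3^3 - 7/3x_2^2x_3^2 + 1/3x_2^2x_3 - 1/3x_2^2 + 2x_2x_3 ≠ 0; add g_3 = 10/3x_2^2x_3^3 - 7/3x_2^2x_3^2 + 1/3x_2^2x_3 - 1/3x_2^2 + 2x_2x_3 to the basis.

The other S-polynomials (S(f_1,g_3), S(f_2,g_3)) all reduce to 0 modulo the current basis, so we have a Gröbner basis.
Inter-reduce: drop elements whose leading term is divisible by another's, tail-reduce, and make monic.
Reduced Gröbner basis: {x_1 - 10/3x_2x_3^2 + 7/3x_2x_3 - 1/3x_2 - 2, x_2^2x_3^3 - 7/10x_2^2x_3^2 + 1/10x_2^2x_3 - 1/10x_2^2 + 3/5x_2x_3}.

Buchberger on the second generating set:
h_1 = 12x_1 - 40x_2x_3^2 + 28x_2x_3 - 8x_2 - 24, LT = x_1.
h_2 = 27x_1x_2x_3 + 12x_1 - 9x_2^2 - 40x_2x_3^2 + 28x_2x_3 - 4x_2 - 24, LT = x_1x_2x_3.

S(h_1,h_2): lcm = x_1x_2x_3. S = -4/9x_1 - 10/3x_2^2x_3^3 + 7/3x_2^2x_3^2 - 2/3x_2^2x_3 + 1/3x_2^2 + 40/27x_2x_3^2 - 82/27x_2x_3 + 4/27x_2 + 8/9.
  leading term x_1: subtract (-1/27)·h_1 from -4/9x_1 - 10/3x_2^2x_3^3 + 7/3x_2^2x_3^2 - 2/3x_2^2x_3 + 1/3x_2^2 + 40/27x_2x_3^2 - 82/27x_2x_3 + 4/27x_2 + 8/9 → -10/3x_2^2x_3^3 + 7/3x_2^2x_3^2 - 2/3x_2^2x_3 + 1/3x_2^2 - 2x_2x_3 - 4/27x_2
  leading term x_2^2x_3^3: no divisor's leading term divides it; move -10/3x_2^2x_3^3 to the remainder.
  leading term x_2^2x_3^2: no divisor's leading term divides it; move 7/3x_2^2x_3^2 to the remainder.
  leading term x_2^2x_3: no divisor's leading term divides it; move -2/3x_2^2x_3 to the remainder.
  leading term x_2^2: no divisor's leading term divides it; move 1/3x_2^2 to the remainder.
  leading term x_2x_3: no divisor's leading term divides it; move -2x_2x_3 to the remainder.
  leading term x_2: no divisor's leading term divides it; move -4/27x_2 to the remainder.
  remainder -10/3x_2^2x_3^3 + 7/3x_2^2x_3^2 - 2/3x_2^2x_3 + 1/3x_2^2 - 2x_2x_3 - 4/27x_2 ≠ 0; add k_3 = -10/3x_2^2x_3^3 + 7/3x_2^2x_3^2 - 2/3x_2^2x_3 + 1/3x_2^2 - 2x_2x_3 - 4/27x_2 to the basis.

The other S-polynomials (S(h_1,k_3), S(h_2,k_3)) all reduce to 0 modulo the current basis, so we have a Gröbner basis.
Inter-reduce: drop elements whose leading term is divisible by another's, tail-reduce, and make monic.
Reduced Gröbner basis: {x_1 - 10/3x_2x_3^2 + 7/3x_2x_3 - 2/3x_2 - 2, x_2^2x_3^3 - 7/10x_2^2x_3^2 + 1/5x_2^2x_3 - 1/10x_2^2 + 3/5x_2x_3 + 2/45x_2}.

These differ, so the ideals are not equal.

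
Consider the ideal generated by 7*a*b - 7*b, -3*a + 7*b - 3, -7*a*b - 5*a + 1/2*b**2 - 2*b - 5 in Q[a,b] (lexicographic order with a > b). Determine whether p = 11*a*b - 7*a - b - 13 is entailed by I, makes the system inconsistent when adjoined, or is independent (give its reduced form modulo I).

First compute the reduced Gröbner basis of I by Buchberger's algorithm.
f_1 = 7*a*b - 7*b, LT = a*b.
f_2 = -3*a + 7*b - 3, LT = a.
f_3 = -7*a*b - 5*a + 1/2*b**2 - 2*b - 5, LT = a*b.

S(f_1,f_2): lcm = a*b. S = 7/3*b**2 - 2*b.
  reduce S modulo (f_1, f_2, f_3):
  remainder 7/3*b**2 - 2*b ≠ 0; add h_4 = 7/3*b**2 - 2*b to the basis.

S(f_1,f_3): lcm = a*b. S = -5/7*a + 1/14*b**2 - 9/7*b - 5/7.
  reduce S modulo (f_1, f_2, f_3, h_4):
  remainder -425/147*b ≠ 0; add h_5 = -425/147*b to the basis.

The other S-polynomials (S(f_2,f_3), S(f_1,h_4), S(f_2,h_4), S(f_3,h_4), S(f_1,h_5), S(f_2,h_5), S(f_3,h_5), S(h_4,h_5)) all reduce to 0 modulo the current basis, so we have a Gröbner basis.
Inter-reduce: drop elements whose leading term is divisible by another's, tail-reduce, and make monic.
Reduced Gröbner basis: {a + 1, b}.
Label its elements g_1 = a + 1, g_2 = b.

Reduce p = 11*a*b - 7*a - b - 13 modulo G:
  leading term a*b: subtract (11*b)·g_1 from 11*a*b - 7*a - b - 13 → -7*a - 12*b - 13
  leading term a: subtract (-7)·g_1 from -7*a - 12*b - 13 → -12*b - 6
  leading term b: subtract (-12)·g_2 from -12*b - 6 → -6
  leading term 1: no divisor's leading term divides it; move -6 to the remainder.
  normal form = -6.
The normal form is nonzero, so p ∉ I. Since p minus its normal form lies in I, I + (p) = I + (r) where r = -6; decide whether this ideal is the whole ring.
Here r = -6 is a nonzero constant, hence a unit: 1 ∈ I + (p), the Gröbner basis of I + (p) is {1}, and the enlarged system has no common solution — adjoining p is inconsistent.

Adjoining 11*a*b - 7*a - b - 13 makes the ideal the whole ring: the system is inconsistent.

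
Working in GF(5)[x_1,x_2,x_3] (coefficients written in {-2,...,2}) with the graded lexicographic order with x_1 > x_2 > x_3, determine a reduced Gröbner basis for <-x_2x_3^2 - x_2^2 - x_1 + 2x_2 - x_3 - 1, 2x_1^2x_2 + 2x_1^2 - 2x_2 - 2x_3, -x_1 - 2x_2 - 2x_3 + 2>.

f_1 = -x_2x_3^2 - x_2^2 - x_1 + 2x_2 - x_3 - 1, LT = x_2x_3^2.
f_2 = 2x_1^2x_2 + 2x_1^2 - 2x_2 - 2x_3, LT = x_1^2x_2.
f_3 = -x_1 - 2x_2 - 2x_3 + 2, LT = x_1.

S(f_1,f_2): lcm = x_1^2x_2x_3^2. S = x_1^2x_2^2 - x_1^2x_3^2 + x_1^3 - 2x_1^2x_2 + x_1^2x_3 + x_2x_3^2 + x_3^3 + x_1^2.
  leading term x_1^2x_2^2: subtract (-2x_2)·f_2 from x_1^2x_2^2 - x_1^2x_3^2 + x_1^3 - 2x_1^2x_2 + x_1^2x_3 + x_2x_3^2 + x_3^3 + x_1^2 → -x_1^2x_3^2 + x_1^3 + 2x_1^2x_2 + x_1^2x_3 + x_2x_3^2 + x_3^3 + x_1^2 + x_2^2 + x_2x_3
  leading term x_1^2x_3^2: subtract (x_1x_3^2)·f_3 from -x_1^2x_3^2 + x_1^3 + 2x_1^2x_2 + x_1^2x_3 + x_2x_3^2 + x_3^3 + x_1^2 + x_2^2 + x_2x_3 → 2x_1x_2x_3^2 + 2x_1x_3^3 + x_1^3 + 2x_1^2x_2 + x_1^2x_3 - 2x_1x_3^2 + x_2x_3^2 + x_3^3 + x_1^2 + x_2^2 + x_2x_3
  leading term x_1x_2x_3^2: subtract (-2x_1)·f_1 from 2x_1x_2x_3^2 + 2x_1x_3^3 + x_1^3 + 2x_1^2x_2 + x_1^2x_3 - 2x_1x_3^2 + x_2x_3^2 + x_3^3 + x_1^2 + x_2^2 + x_2x_3 → 2x_1x_3^3 + x_1^3 + 2x_1^2x_2 + x_1^2x_3 - 2x_1x_2^2 - 2x_1x_3^2 + x_2x_3^2 + x_3^3 - x_1^2 - x_1x_2 - 2x_1x_3 + x_2^2 + x_2x_3 - 2x_1
  leading term x_1x_3^3: subtract (-2x_3^3)·f_3 from 2x_1x_3^3 + x_1^3 + 2x_1^2x_2 + x_1^2x_3 - 2x_1x_2^2 - 2x_1x_3^2 + x_2x_3^2 + x_3^3 - x_1^2 - x_1x_2 - 2x_1x_3 + x_2^2 + x_2x_3 - 2x_1 → x_2x_3^3 + x_3^4 + x_1^3 + 2x_1^2x_2 + x_1^2x_3 - 2x_1x_2^2 - 2x_1x_3^2 + x_2x_3^2 - x_1^2 - x_1x_2 - 2x_1x_3 + x_2^2 + x_2x_3 - 2x_1
  leading term x_2x_3^3: subtract (-x_3)·f_1 from x_2x_3^3 + x_3^4 + x_1^3 + 2x_1^2x_2 + x_1^2x_3 - 2x_1x_2^2 - 2x_1x_3^2 + x_2x_3^2 - x_1^2 - x_1x_2 - 2x_1x_3 + x_2^2 + x_2x_3 - 2x_1 → x_3^4 + x_1^3 + 2x_1^2x_2 + x_1^2x_3 - 2x_1x_2^2 - 2x_1x_3^2 - x_2^2x_3 + x_2x_3^2 - x_1^2 - x_1x_2 + 2x_1x_3 + x_2^2 - 2x_2x_3 - x_3^2 - 2x_1 - x_3
  leading term x_3^4: no divisor's leading term divides it; move x_3^4 to the remainder.
  leading term x_1^3: subtract (-x_1^2)·f_3 from x_1^3 + 2x_1^2x_2 + x_1^2x_3 - 2x_1x_2^2 - 2x_1x_3^2 - x_2^2x_3 + x_2x_3^2 - x_1^2 - x_1x_2 + 2x_1x_3 + x_2^2 - 2x_2x_3 - x_3^2 - 2x_1 - x_3 → -x_1^2x_3 - 2x_1x_2^2 - 2x_1x_3^2 - x_2^2x_3 + x_2x_3^2 + x_1^2 - x_1x_2 + 2x_1x_3 + x_2^2 - 2x_2x_3 - x_3^2 - 2x_1 - x_3
  leading term x_1^2x_3: subtract (x_1x_3)·f_3 from -x_1^2x_3 - 2x_1x_2^2 - 2x_1x_3^2 - x_2^2x_3 + x_2x_3^2 + x_1^2 - x_1x_2 + 2x_1x_3 + x_2^2 - 2x_2x_3 - x_3^2 - 2x_1 - x_3 → -2x_1x_2^2 + 2x_1x_2x_3 - x_2^2x_3 + x_2x_3^2 + x_1^2 - x_1x_2 + x_2^2 - 2x_2x_3 - x_3^2 - 2x_1 - x_3
  leading term x_1x_2^2: subtract (2x_2^2)·f_3 from -2x_1x_2^2 + 2x_1x_2x_3 - x_2^2x_3 + x_2x_3^2 + x_1^2 - x_1x_2 + x_2^2 - 2x_2x_3 - x_3^2 - 2x_1 - x_3 → 2x_1x_2x_3 - x_2^3 - 2x_2^2x_3 + x_2x_3^2 + x_1^2 - x_1x_2 + 2x_2^2 - 2x_2x_3 - x_3^2 - 2x_1 - x_3
  leading term x_1x_2x_3: subtract (-2x_2x_3)·f_3 from 2x_1x_2x_3 - x_2^3 - 2x_2^2x_3 + x_2x_3^2 + x_1^2 - x_1x_2 + 2x_2^2 - 2x_2x_3 - x_3^2 - 2x_1 - x_3 → -x_2^3 - x_2^2x_3 + 2x_2x_3^2 + x_1^2 - x_1x_2 + 2x_2^2 + 2x_2x_3 - x_3^2 - 2x_1 - x_3
  leading term x_2^3: no divisor's leading term divides it; move -x_2^3 to the remainder.
  leading term x_2^2x_3: no divisor's leading term divides it; move -x_2^2x_3 to the remainder.
  leading term x_2x_3^2: subtract (-2)·f_1 from 2x_2x_3^2 + x_1^2 - x_1x_2 + 2x_2^2 + 2x_2x_3 - x_3^2 - 2x_1 - x_3 → x_1^2 - x_1x_2 + 2x_2x_3 - x_3^2 + x_1 - x_2 + 2x_3 - 2
  leading term x_1^2: subtract (-x_1)·f_3 from x_1^2 - x_1x_2 + 2x_2x_3 - x_3^2 + x_1 - x_2 + 2x_3 - 2 → 2x_1x_2 - 2x_1x_3 + 2x_2x_3 - x_3^2 - 2x_1 - x_2 + 2x_3 - 2
  leading term x_1x_2: subtract (-2x_2)·f_3 from 2x_1x_2 - 2x_1x_3 + 2x_2x_3 - x_3^2 - 2x_1 - x_2 + 2x_3 - 2 → -2x_1x_3 + x_2^2 - 2x_2x_3 - x_3^2 - 2x_1 - 2x_2 + 2x_3 - 2
  leading term x_1x_3: subtract (2x_3)·f_3 from -2x_1x_3 + x_2^2 - 2x_2x_3 - x_3^2 - 2x_1 - 2x_2 + 2x_3 - 2 → x_2^2 + 2x_2x_3 - 2x_3^2 - 2x_1 - 2x_2 - 2x_3 - 2
  leading term x_2^2: no divisor's leading term divides it; move x_2^2 to the remainder.
  leading term x_2x_3: no divisor's leading term divides it; move 2x_2x_3 to the remainder.
  leading term x_3^2: no divisor's leading term divides it; move -2x_3^2 to the remainder.
  leading term x_1: subtract (2)·f_3 from -2x_1 - 2x_2 - 2x_3 - 2 → 2x_2 + 2x_3 - 1
  leading term x_2: no divisor's leading term divides it; move 2x_2 to the remainder.
  leading term x_3: no divisor's leading term divides it; move 2x_3 to the remainder.
  leading term 1: no divisor's leading term divides it; move -1 to the remainder.
  remainder x_3^4 - x_2^3 - x_2^2x_3 + x_2^2 + 2x_2x_3 - 2x_3^2 + 2x_2 + 2x_3 - 1 ≠ 0; add g_4 = x_3^4 - x_2^3 - x_2^2x_3 + x_2^2 + 2x_2x_3 - 2x_3^2 + 2x_2 + 2x_3 - 1 to the basis.

S(f_2,f_3): lcm = x_1^2x_2. S = -2x_1x_2^2 - 2x_1x_2x_3 + x_1^2 + 2x_1x_2 - x_2 - x_3.
  leading term x_1x_2^2: subtract (2x_2^2)·f_3 from -2x_1x_2^2 - 2x_1x_2x_3 + x_1^2 + 2x_1x_2 - x_2 - x_3 → -2x_1x_2x_3 - x_2^3 - x_2^2x_3 + x_1^2 + 2x_1x_2 + x_2^2 - x_2 - x_3
  leading term x_1x_2x_3: subtract (2x_2x_3)·f_3 from -2x_1x_2x_3 - x_2^3 - x_2^2x_3 + x_1^2 + 2x_1x_2 + x_2^2 - x_2 - x_3 → -x_2^3 - 2x_2^2x_3 - x_2x_3^2 + x_1^2 + 2x_1x_2 + x_2^2 + x_2x_3 - x_2 - x_3
  leading term x_2^3: no divisor's leading term divides it; move -x_2^3 to the remainder.
  leading term x_2^2x_3: no divisor's leading term divides it; move -2x_2^2x_3 to the remainder.
  leading term x_2x_3^2: subtract (1)·f_1 from -x_2x_3^2 + x_1^2 + 2x_1x_2 + x_2^2 + x_2x_3 - x_2 - x_3 → x_1^2 + 2x_1x_2 + 2x_2^2 + x_2x_3 + x_1 + 2x_2 + 1
  leading term x_1^2: subtract (-x_1)·f_3 from x_1^2 + 2x_1x_2 + 2x_2^2 + x_2x_3 + x_1 + 2x_2 + 1 → -2x_1x_3 + 2x_2^2 + x_2x_3 - 2x_1 + 2x_2 + 1
  leading term x_1x_3: subtract (2x_3)·f_3 from -2x_1x_3 + 2x_2^2 + x_2x_3 - 2x_1 + 2x_2 + 1 → 2x_2^2 - x_3^2 - 2x_1 + 2x_2 + x_3 + 1
  leading term x_2^2: no divisor's leading term divides it; move 2x_2^2 to the remainder.
  leading term x_3^2: no divisor's leading term divides it; move -x_3^2 to the remainder.
  leading term x_1: subtract (2)·f_3 from -2x_1 + 2x_2 + x_3 + 1 → x_2 + 2
  leading term x_2: no divisor's leading term divides it; move x_2 to the remainder.
  leading term 1: no divisor's leading term divides it; move 2 to the remainder.
  remainder -x_2^3 - 2x_2^2x_3 + 2x_2^2 - x_3^2 + x_2 + 2 ≠ 0; add g_5 = -x_2^3 - 2x_2^2x_3 + 2x_2^2 - x_3^2 + x_2 + 2 to the basis.

The other S-polynomials (S(f_1,f_3), S(f_1,g_4), S(f_2,g_4), S(f_3,g_4), S(f_1,g_5), S(f_2,g_5), S(f_3,g_5), S(g_4,g_5)) all reduce to 0 modulo the current basis, so we have a Gröbner basis.
Inter-reduce: drop elements whose leading term is divisible by another's, tail-reduce, and make monic.

G = {x_3^4 + x_2^2x_3 - x_2^2 + 2x_2x_3 - x_3^2 + x_2 + 2x_3 + 2, x_2^3 + 2x_2^2x_3 - 2x_2^2 + x_3^2 - x_2 - 2, x_2x_3^2 + x_2^2 + x_2 - x_3 - 2, x_1 + 2x_2 + 2x_3 - 2}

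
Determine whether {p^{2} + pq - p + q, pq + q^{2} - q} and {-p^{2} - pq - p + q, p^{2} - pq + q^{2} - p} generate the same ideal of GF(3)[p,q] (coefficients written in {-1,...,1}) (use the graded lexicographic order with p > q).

No, the ideals differ.

Two ideals are equal iff their reduced Gröbner bases coincide (the reduced basis is unique for a fixed ordering).
Buchberger on the first generating set:
f_1 = p^{2} + pq - p + q, LT = p^{2}.
f_2 = pq + q^{2} - q, LT = pq.

S(f_1,f_2): lcm = p^{2}q. S = q^{2}.
  leading term q^{2}: no divisor's leading term divides it; move q^{2} to the remainder.
  remainder q^{2} ≠ 0; add g_3 = q^{2} to the basis.

The other S-polynomials (S(f_1,g_3), S(f_2,g_3)) all reduce to 0 modulo the current basis, so we have a Gröbner basis.
Inter-reduce: drop elements whose leading term is divisible by another's, tail-reduce, and make monic.
Reduced Gröbner basis: {p^{2} - p - q, pq - q, q^{2}}.

Buchberger on the second generating set:
h_1 = -p^{2} - pq - p + q, LT = p^{2}.
h_2 = p^{2} - pq + q^{2} - p, LT = p^{2}.

S(h_1,h_2): lcm = p^{2}. S = -pq - q^{2} - p - q.
  leading term pq: no divisor's leading term divides it; move -pq to the remainder.
  leading term q^{2}: no divisor's leading term divides it; move -q^{2} to the remainder.
  leading term p: no divisor's leading term divides it; move -p to the remainder.
  leading term q: no divisor's leading term divides it; move -q to the remainder.
  remainder -pq - q^{2} - p - q ≠ 0; add k_3 = -pq - q^{2} - p - q to the basis.

S(h_1,k_3): lcm = p^{2}q. S = -p^{2} - q^{2}.
  leading term p^{2}: subtract (1)·h_1 from -p^{2} - q^{2} → pq - q^{2} + p - q
  leading term pq: subtract (-1)·k_3 from pq - q^{2} + p - q → q^{2} + q
  leading term q^{2}: no divisor's leading term divides it; move q^{2} to the remainder.
  leading term q: no divisor's leading term divides it; move q to the remainder.
  remainder q^{2} + q ≠ 0; add k_4 = q^{2} + q to the basis.

The other S-polynomials (S(h_2,k_3), S(h_1,k_4), S(h_2,k_4), S(k_3,k_4)) all reduce to 0 modulo the current basis, so we have a Gröbner basis.
Inter-reduce: drop elements whose leading term is divisible by another's, tail-reduce, and make monic.
Reduced Gröbner basis: {p^{2} - q, pq + p, q^{2} + q}.

The bases are distinct; the ideals are different.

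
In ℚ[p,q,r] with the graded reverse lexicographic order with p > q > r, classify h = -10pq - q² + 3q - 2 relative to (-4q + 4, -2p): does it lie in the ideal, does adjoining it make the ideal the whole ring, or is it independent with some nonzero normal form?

First compute the reduced Gröbner basis of I by Buchberger's algorithm.
f_1 = -4q + 4, LT = q.
f_2 = -2p, LT = p.

The S-polynomials (S(f_1,f_2)) all reduce to 0 modulo the current basis, so we have a Gröbner basis.
Inter-reduce: drop elements whose leading term is divisible by another's, tail-reduce, and make monic.
Reduced Gröbner basis: {p, q - 1}.
Label its elements g_1 = p, g_2 = q - 1.

Reduce h = -10pq - q² + 3q - 2 modulo G:
  leading term pq: subtract (-10q)·g_1 from -10pq - q² + 3q - 2 → -q² + 3q - 2
  leading term q²: subtract (-q)·g_2 from -q² + 3q - 2 → 2q - 2
  leading term q: subtract (2)·g_2 from 2q - 2 → 0
  normal form = 0.
Since the normal form is 0, h ∈ I.

-10pq - q² + 3q - 2 lies in I (it reduces to 0).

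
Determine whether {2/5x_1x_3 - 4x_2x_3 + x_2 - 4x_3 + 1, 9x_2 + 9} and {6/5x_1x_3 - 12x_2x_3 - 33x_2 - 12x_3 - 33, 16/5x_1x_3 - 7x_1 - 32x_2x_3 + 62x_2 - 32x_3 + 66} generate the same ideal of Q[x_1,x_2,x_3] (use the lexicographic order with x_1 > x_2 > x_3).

Equality of ideals is decidable: compute both reduced Gröbner bases (unique for the ordering) and check whether they agree.
Buchberger on the first generating set:
f_1 = 2/5x_1x_3 - 4x_2x_3 + x_2 - 4x_3 + 1, LT = x_1x_3.
f_2 = 9x_2 + 9, LT = x_2.

The S-polynomials (S(f_1,f_2)) all reduce to 0 modulo the current basis, so we have a Gröbner basis.
Inter-reduce: drop elements whose leading term is divisible by another's, tail-reduce, and make monic.
Reduced Gröbner basis: {x_1x_3, x_2 + 1}.

Buchberger on the second generating set:
h_1 = 6/5x_1x_3 - 12x_2x_3 - 33x_2 - 12x_3 - 33, LT = x_1x_3.
h_2 = 16/5x_1x_3 - 7x_1 - 32x_2x_3 + 62x_2 - 32x_3 + 66, LT = x_1x_3.

S(h_1,h_2): lcm = x_1x_3. S = 35/16x_1 - 375/8x_2 - 385/8.
  leading term x_1: no divisor's leading term divides it; move 35/16x_1 to the remainder.
  leading term x_2: no divisor's leading term divides it; move -375/8x_2 to the remainder.
  leading term 1: no divisor's leading term divides it; move -385/8 to the remainder.
  remainder 35/16x_1 - 375/8x_2 - 385/8 ≠ 0; add k_3 = 35/16x_1 - 375/8x_2 - 385/8 to the basis.

S(h_1,k_3): lcm = x_1x_3. S = 80/7x_2x_3 - 55/2x_2 + 12x_3 - 55/2.
  leading term x_2x_3: no divisor's leading term divides it; move 80/7x_2x_3 to the remainder.
  leading term x_2: no divisor's leading term divides it; move -55/2x_2 to the remainder.
  leading term x_3: no divisor's leading term divides it; move 12x_3 to the remainder.
  leading term 1: no divisor's leading term divides it; move -55/2 to the remainder.
  remainder 80/7x_2x_3 - 55/2x_2 + 12x_3 - 55/2 ≠ 0; add k_4 = 80/7x_2x_3 - 55/2x_2 + 12x_3 - 55/2 to the basis.

The other S-polynomials (S(h_2,k_3), S(h_1,k_4), S(h_2,k_4), S(k_3,k_4)) all reduce to 0 modulo the current basis, so we have a Gröbner basis.
Inter-reduce: drop elements whose leading term is divisible by another's, tail-reduce, and make monic.
Reduced Gröbner basis: {x_1 - 150/7x_2 - 22, x_2x_3 - 77/32x_2 + 21/20x_3 - 77/32}.

Since the reduced bases disagree, the two ideals are not the same.

No, the ideals differ.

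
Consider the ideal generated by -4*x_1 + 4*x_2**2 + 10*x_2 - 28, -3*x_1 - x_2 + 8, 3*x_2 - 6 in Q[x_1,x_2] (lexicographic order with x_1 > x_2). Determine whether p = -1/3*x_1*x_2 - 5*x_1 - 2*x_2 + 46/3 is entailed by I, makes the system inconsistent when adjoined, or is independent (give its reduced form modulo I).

-1/3*x_1*x_2 - 5*x_1 - 2*x_2 + 46/3 lies in I (it reduces to 0).

First compute the reduced Gröbner basis of I by Buchberger's algorithm.
f_1 = -4*x_1 + 4*x_2**2 + 10*x_2 - 28, LT = x_1.
f_2 = -3*x_1 - x_2 + 8, LT = x_1.
f_3 = 3*x_2 - 6, LT = x_2.

The S-polynomials (S(f_1,f_2), S(f_1,f_3), S(f_2,f_3)) all reduce to 0 modulo the current basis, so we have a Gröbner basis.
Inter-reduce: drop elements whose leading term is divisible by another's, tail-reduce, and make monic.
Reduced Gröbner basis: {x_1 - 2, x_2 - 2}.
Label its elements g_1 = x_1 - 2, g_2 = x_2 - 2.

Reduce p = -1/3*x_1*x_2 - 5*x_1 - 2*x_2 + 46/3 modulo G:
  leading term x_1*x_2: subtract (-1/3*x_2)·g_1 from -1/3*x_1*x_2 - 5*x_1 - 2*x_2 + 46/3 → -5*x_1 - 8/3*x_2 + 46/3
  leading term x_1: subtract (-5)·g_1 from -5*x_1 - 8/3*x_2 + 46/3 → -8/3*x_2 + 16/3
  leading term x_2: subtract (-8/3)·g_2 from -8/3*x_2 + 16/3 → 0
  normal form = 0.
Since the normal form is 0, p ∈ I.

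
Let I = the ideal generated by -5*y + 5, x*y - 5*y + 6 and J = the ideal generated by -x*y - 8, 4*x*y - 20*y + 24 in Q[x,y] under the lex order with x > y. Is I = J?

No, the ideals differ.

Since reduced Gröbner bases are canonical representatives of ideals under a given ordering, it suffices to compute and compare them.
Buchberger on the first generating set:
f_1 = -5*y + 5, LT = y.
f_2 = x*y - 5*y + 6, LT = x*y.

S(f_1,f_2): lcm = x*y. S = -x + 5*y - 6.
  leading term x: no divisor's leading term divides it; move -x to the remainder.
  leading term y: subtract (-1)·f_1 from 5*y - 6 → -1
  leading term 1: no divisor's leading term divides it; move -1 to the remainder.
  remainder -x - 1 ≠ 0; add g_3 = -x - 1 to the basis.

The other S-polynomials (S(f_1,g_3), S(f_2,g_3)) all reduce to 0 modulo the current basis, so we have a Gröbner basis.
Inter-reduce: drop elements whose leading term is divisible by another's, tail-reduce, and make monic.
Reduced Gröbner basis: {x + 1, y - 1}.

Buchberger on the second generating set:
h_1 = -x*y - 8, LT = x*y.
h_2 = 4*x*y - 20*y + 24, LT = x*y.

S(h_1,h_2): lcm = x*y. S = 5*y + 2.
  leading term y: no divisor's leading term divides it; move 5*y to the remainder.
  leading term 1: no divisor's leading term divides it; move 2 to the remainder.
  remainder 5*y + 2 ≠ 0; add k_3 = 5*y + 2 to the basis.

S(h_1,k_3): lcm = x*y. S = -2/5*x + 8.
  leading term x: no divisor's leading term divides it; move -2/5*x to the remainder.
  leading term 1: no divisor's leading term divides it; move 8 to the remainder.
  remainder -2/5*x + 8 ≠ 0; add k_4 = -2/5*x + 8 to the basis.

The other S-polynomials (S(h_2,k_3), S(h_1,k_4), S(h_2,k_4), S(k_3,k_4)) all reduce to 0 modulo the current basis, so we have a Gröbner basis.
Inter-reduce: drop elements whose leading term is divisible by another's, tail-reduce, and make monic.
Reduced Gröbner basis: {x - 20, y + 2/5}.

Since the reduced bases disagree, the two ideals are not the same.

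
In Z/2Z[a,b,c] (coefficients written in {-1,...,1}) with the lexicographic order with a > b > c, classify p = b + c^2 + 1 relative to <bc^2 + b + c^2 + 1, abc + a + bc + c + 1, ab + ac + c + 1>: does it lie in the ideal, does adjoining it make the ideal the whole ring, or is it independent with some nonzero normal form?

b + c^2 + 1 lies in I (it reduces to 0).

First compute the reduced Gröbner basis of I by Buchberger's algorithm.
f_1 = bc^2 + b + c^2 + 1, LT = bc^2.
f_2 = abc + a + bc + c + 1, LT = abc.
f_3 = ab + ac + c + 1, LT = ab.

S(f_1,f_2): lcm = abc^2. S = ab + ac^2 + ac + a + bc^2 + c^2 + c.
  reduce S modulo (f_1, f_2, f_3):
  remainder ac^2 + a + b ≠ 0; add h_4 = ac^2 + a + b to the basis.

S(f_1,f_3): lcm = abc^2. S = ab + ac^3 + ac^2 + a + c^3 + c^2.
  reduce S modulo (f_1, f_2, f_3, h_4):
  remainder bc + b + c^3 + c^2 + c + 1 ≠ 0; add h_5 = bc + b + c^3 + c^2 + c + 1 to the basis.

S(f_2,f_3): lcm = abc. S = ac^2 + a + bc + c^2 + 1.
  reduce S modulo (f_1, f_2, f_3, h_4, h_5):
  remainder c^3 + c ≠ 0; add h_6 = c^3 + c to the basis.

S(f_1,h_4): lcm = abc^2. S = ac^2 + a + b^2.
  reduce S modulo (f_1, f_2, f_3, h_4, h_5, h_6):
  remainder b^2 + b ≠ 0; add h_7 = b^2 + b to the basis.

S(f_2,h_5): lcm = abc. S = ab + ac^3 + ac^2 + ac + bc + c + 1.
  reduce S modulo (f_1, f_2, f_3, h_4, h_5, h_6, h_7):
  remainder ac + a + b ≠ 0; add h_8 = ac + a + b to the basis.

S(h_4,h_5): lcm = abc^2. S = abc + ab + ac^4 + ac^3 + ac^2 + ac + b^2.
  reduce S modulo (f_1, f_2, f_3, h_4, h_5, h_6, h_7, h_8):
  remainder b + c^2 + 1 ≠ 0; add h_9 = b + c^2 + 1 to the basis.

S(f_2,h_9): lcm = abc. S = ac^3 + ac + a + bc + c + 1.
  reduce S modulo (f_1, f_2, f_3, h_4, h_5, h_6, h_7, h_8, h_9):
  remainder a + c + 1 ≠ 0; add h_10 = a + c + 1 to the basis.

The other S-polynomials (S(f_2,h_4), S(f_3,h_4), S(f_1,h_5), S(f_3,h_5), S(f_1,h_6), S(f_2,h_6), S(f_3,h_6), S(h_4,h_6), S(h_5,h_6), S(f_1,h_7), S(f_2,h_7), S(f_3,h_7), S(h_4,h_7), S(h_5,h_7), S(h_6,h_7), S(f_1,h_8), S(f_2,h_8), S(f_3,h_8), S(h_4,h_8), S(h_5,h_8), S(h_6,h_8), S(h_7,h_8), S(f_1,h_9), S(f_3,h_9), S(h_4,h_9), S(h_5,h_9), S(h_6,h_9), S(h_7,h_9), S(h_8,h_9), S(f_1,h_10), S(f_2,h_10), S(f_3,h_10), S(h_4,h_10), S(h_5,h_10), S(h_6,h_10), S(h_7,h_10), S(h_8,h_10), S(h_9,h_10)) all reduce to 0 modulo the current basis, so we have a Gröbner basis.
Inter-reduce: drop elements whose leading term is divisible by another's, tail-reduce, and make monic.
Reduced Gröbner basis: {a + c + 1, b + c^2 + 1, c^3 + c}.
Label its elements g_1 = a + c + 1, g_2 = b + c^2 + 1, g_3 = c^3 + c.

Reduce p = b + c^2 + 1 modulo G:
  leading term b: subtract (1)·g_2 from b + c^2 + 1 → 0
  normal form = 0.
Since the normal form is 0, p ∈ I.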